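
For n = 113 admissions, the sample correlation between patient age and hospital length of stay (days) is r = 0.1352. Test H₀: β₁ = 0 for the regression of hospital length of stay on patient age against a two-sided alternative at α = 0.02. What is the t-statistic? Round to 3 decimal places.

t = r·√(n − 2)/√(1 − r²) = 0.1352·√111/√0.981721 = 1.438.
df = n − 2 = 111.
Two-sided p ≈ 0.1534, which is ≥ 0.02, so fail to reject H₀.
The data do not give significant evidence of a linear association between patient age and hospital length of stay.

t = 1.438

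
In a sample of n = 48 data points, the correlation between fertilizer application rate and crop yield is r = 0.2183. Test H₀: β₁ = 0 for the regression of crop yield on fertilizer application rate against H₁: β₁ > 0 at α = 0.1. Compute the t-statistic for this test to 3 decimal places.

t = 1.517

t = r·√(n − 2)/√(1 − r²) = 0.2183·√46/√0.952345 = 1.517.
df = n − 2 = 46.
One-sided p ≈ 0.0680, which is < 0.1, so reject H₀.
There is evidence of a linear association between fertilizer application rate and crop yield.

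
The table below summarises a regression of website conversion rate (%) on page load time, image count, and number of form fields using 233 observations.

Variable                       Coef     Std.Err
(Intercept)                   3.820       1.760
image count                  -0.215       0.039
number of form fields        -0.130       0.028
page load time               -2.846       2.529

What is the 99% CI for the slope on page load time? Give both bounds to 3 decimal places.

(-9.415, 3.723)

Read off: b = -2.846, SE = 2.529 for page load time.
df = n − k − 1 = 233 − 3 − 1 = 229.
t* = t_{0.005, 229} = 2.597468.
Margin = t* × SE = 2.597468 × 2.529 = 6.56900.
CI: -2.846 ± 6.56900 → (-9.415, 3.723).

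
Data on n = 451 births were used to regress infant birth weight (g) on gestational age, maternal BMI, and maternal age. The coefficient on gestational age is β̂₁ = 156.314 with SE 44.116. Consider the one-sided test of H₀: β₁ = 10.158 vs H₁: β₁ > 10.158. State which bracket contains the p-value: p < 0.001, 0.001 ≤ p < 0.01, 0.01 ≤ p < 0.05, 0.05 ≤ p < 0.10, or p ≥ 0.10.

p < 0.001

t = (156.314 − 10.158) / 44.116 = 3.313.
df = n − k − 1 = 451 − 3 − 1 = 447.
One-sided p = P(T_{447} > t) ≈ 0.0005.
So p < 0.001.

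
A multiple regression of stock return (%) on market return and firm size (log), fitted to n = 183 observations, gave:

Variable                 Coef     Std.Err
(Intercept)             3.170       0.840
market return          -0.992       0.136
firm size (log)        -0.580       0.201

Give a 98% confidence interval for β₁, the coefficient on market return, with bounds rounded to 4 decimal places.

(-1.3112, -0.6728)

Read off: b = -0.992, SE = 0.136 for market return.
df = n − k − 1 = 183 − 2 − 1 = 180.
t* = t_{0.01, 180} = 2.347243.
Margin = t* × SE = 2.347243 × 0.136 = 0.319225.
CI: -0.992 ± 0.319225 → (-1.3112, -0.6728).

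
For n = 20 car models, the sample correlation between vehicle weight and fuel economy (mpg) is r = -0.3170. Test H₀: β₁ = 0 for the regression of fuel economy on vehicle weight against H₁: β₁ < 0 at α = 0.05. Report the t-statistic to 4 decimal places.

t = r·√(n − 2)/√(1 − r²) = -0.3170·√18/√0.899511 = -1.4181.
df = n − 2 = 18.
One-sided p ≈ 0.0866, which is ≥ 0.05, so fail to reject H₀.
The data do not give significant evidence of a linear association between vehicle weight and fuel economy.

t = -1.4181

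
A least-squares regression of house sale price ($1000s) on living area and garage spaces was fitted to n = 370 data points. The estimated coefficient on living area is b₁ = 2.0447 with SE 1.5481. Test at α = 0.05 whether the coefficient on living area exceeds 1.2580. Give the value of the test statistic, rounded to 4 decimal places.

H₀: β₁ = 1.2580 vs H₁: β₁ > 1.2580.
t = (b₁ − β₁⁰)/SE = (2.0447 − 1.2580) / 1.5481 = 0.5082.
df = n − k − 1 = 370 − 2 − 1 = 367.
One-sided p ≈ 0.3058, which is ≥ 0.05, so fail to reject H₀.
The data do not give significant evidence that the true slope on living area exceeds 1.2580 $1000s per unit, holding the other predictors fixed.

t = 0.5082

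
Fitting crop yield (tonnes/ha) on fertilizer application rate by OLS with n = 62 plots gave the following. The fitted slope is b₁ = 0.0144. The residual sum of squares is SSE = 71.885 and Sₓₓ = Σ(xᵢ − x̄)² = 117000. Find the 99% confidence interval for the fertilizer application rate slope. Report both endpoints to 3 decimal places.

MSE = SSE/(n − 2) = 71.885/60 = 1.19808.
SE(b₁) = √(MSE/Sₓₓ) = √(1.19808/117000) = 0.0032.
df = n − 2 = 60.
t* = t_{0.005, 60} = 2.660283.
Margin = t* × SE = 2.660283 × 0.0032 = 0.00851.
CI: 0.0144 ± 0.00851 → (0.006, 0.023).
With 99% confidence, each one-unit increase in fertilizer application rate is associated with a change of between 0.006 and 0.023 tonnes/ha in crop yield.

(0.006, 0.023)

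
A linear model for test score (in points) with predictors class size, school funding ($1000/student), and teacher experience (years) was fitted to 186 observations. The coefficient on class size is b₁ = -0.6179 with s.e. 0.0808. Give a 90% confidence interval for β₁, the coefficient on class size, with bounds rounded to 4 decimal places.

(-0.7515, -0.4843)

df = n − k − 1 = 186 − 3 − 1 = 182.
t* = t_{0.05, 182} = 1.653269.
Margin = t* × SE = 1.653269 × 0.0808 = 0.133584.
CI: -0.6179 ± 0.133584 → (-0.7515, -0.4843).
With 90% confidence, each one-unit increase in class size is associated with a change of between -0.7515 and -0.4843 points in test score, holding the other predictors fixed.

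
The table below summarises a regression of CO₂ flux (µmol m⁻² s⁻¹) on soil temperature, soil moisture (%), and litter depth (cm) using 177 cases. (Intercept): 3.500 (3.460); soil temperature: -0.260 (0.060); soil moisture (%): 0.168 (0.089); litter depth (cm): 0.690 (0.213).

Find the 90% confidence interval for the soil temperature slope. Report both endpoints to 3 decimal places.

Read off: b = -0.260, SE = 0.060 for soil temperature.
df = n − k − 1 = 177 − 3 − 1 = 173.
t* = t_{0.05, 173} = 1.653709.
Margin = t* × SE = 1.653709 × 0.060 = 0.09922.
CI: -0.260 ± 0.09922 → (-0.359, -0.161).

(-0.359, -0.161)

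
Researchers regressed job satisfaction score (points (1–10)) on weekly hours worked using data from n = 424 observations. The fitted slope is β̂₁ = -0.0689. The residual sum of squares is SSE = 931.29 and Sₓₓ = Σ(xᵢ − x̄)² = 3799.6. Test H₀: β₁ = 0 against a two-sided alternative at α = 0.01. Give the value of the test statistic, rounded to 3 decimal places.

MSE = SSE/(n − 2) = 931.29/422 = 2.20685.
SE(β̂₁) = √(MSE/Sₓₓ) = √(2.20685/3799.6) = 0.0241.
t = -0.0689 / 0.0241 = -2.859.
df = n − 2 = 422.
Two-sided p ≈ 0.0045, which is < 0.01, so reject H₀.
There is evidence that weekly hours worked is associated with job satisfaction score.

t = -2.859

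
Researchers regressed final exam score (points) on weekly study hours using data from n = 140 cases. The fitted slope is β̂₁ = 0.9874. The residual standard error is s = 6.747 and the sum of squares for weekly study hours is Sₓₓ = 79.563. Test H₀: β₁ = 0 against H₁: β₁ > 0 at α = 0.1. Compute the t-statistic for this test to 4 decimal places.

t = 1.3054

SE(β̂₁) = s/√Sₓₓ = 6.747/√79.563 = 0.756406.
t = 0.9874 / 0.756406 = 1.3054.
df = n − 2 = 138.
One-sided p ≈ 0.0970, which is < 0.1, so reject H₀.
There is evidence that the true slope on weekly study hours is positive.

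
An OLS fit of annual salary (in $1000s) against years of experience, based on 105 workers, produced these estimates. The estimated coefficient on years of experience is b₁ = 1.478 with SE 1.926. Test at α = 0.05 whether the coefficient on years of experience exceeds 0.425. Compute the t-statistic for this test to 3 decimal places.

H₀: β₁ = 0.425 vs H₁: β₁ > 0.425.
t = (b₁ − β₁⁰)/SE = (1.478 − 0.425) / 1.926 = 0.547.
df = n − 2 = 105 − 2 = 103.
One-sided p ≈ 0.2929, which is ≥ 0.05, so fail to reject H₀.
The data do not give significant evidence that the true slope on years of experience exceeds 0.425 $1000s per unit.

t = 0.547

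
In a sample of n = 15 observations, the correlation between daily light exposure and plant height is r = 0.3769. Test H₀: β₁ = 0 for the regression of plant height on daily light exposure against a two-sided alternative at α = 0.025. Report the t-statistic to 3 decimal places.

t = 1.467

t = r·√(n − 2)/√(1 − r²) = 0.3769·√13/√0.857946 = 1.467.
df = n − 2 = 13.
Two-sided p ≈ 0.1661, which is ≥ 0.025, so fail to reject H₀.
The data do not give significant evidence of a linear association between daily light exposure and plant height.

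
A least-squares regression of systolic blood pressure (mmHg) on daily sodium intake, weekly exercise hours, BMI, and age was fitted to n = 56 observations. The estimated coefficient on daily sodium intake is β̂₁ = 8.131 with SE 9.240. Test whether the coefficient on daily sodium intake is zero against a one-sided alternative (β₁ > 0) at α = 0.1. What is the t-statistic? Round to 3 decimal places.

H₀: β₁ = 0 vs H₁: β₁ > 0.
t = (β̂₁ − β₁⁰)/SE = 8.131 / 9.240 = 0.880.
df = n − k − 1 = 56 − 4 − 1 = 51.
One-sided p ≈ 0.1915, which is ≥ 0.1, so fail to reject H₀.
The data do not give significant evidence that the true slope on daily sodium intake is positive, holding the other predictors fixed.

t = 0.880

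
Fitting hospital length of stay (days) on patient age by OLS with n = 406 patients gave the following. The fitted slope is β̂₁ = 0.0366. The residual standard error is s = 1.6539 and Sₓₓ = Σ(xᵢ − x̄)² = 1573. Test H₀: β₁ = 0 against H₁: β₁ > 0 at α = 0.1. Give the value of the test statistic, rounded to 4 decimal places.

SE(β̂₁) = s/√Sₓₓ = 1.6539/√1573 = 0.0417008.
t = 0.0366 / 0.0417008 = 0.8777.
df = n − 2 = 404.
One-sided p ≈ 0.1903, which is ≥ 0.1, so fail to reject H₀.
The data do not give significant evidence that the true slope on patient age is positive.

t = 0.8777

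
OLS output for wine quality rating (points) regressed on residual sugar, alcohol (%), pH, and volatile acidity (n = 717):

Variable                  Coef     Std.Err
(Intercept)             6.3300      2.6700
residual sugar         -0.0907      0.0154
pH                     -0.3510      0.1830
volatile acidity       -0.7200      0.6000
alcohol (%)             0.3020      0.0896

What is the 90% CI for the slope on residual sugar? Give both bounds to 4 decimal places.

Read off: b = -0.0907, SE = 0.0154 for residual sugar.
df = n − k − 1 = 717 − 4 − 1 = 712.
t* = t_{0.05, 712} = 1.646997.
Margin = t* × SE = 1.646997 × 0.0154 = 0.025364.
CI: -0.0907 ± 0.025364 → (-0.1161, -0.0653).

(-0.1161, -0.0653)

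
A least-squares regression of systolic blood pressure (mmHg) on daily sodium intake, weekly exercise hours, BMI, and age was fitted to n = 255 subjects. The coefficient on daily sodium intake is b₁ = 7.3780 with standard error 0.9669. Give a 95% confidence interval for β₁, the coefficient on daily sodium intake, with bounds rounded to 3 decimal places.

df = n − k − 1 = 255 − 4 − 1 = 250.
t* = t_{0.025, 250} = 1.969498.
Margin = t* × SE = 1.969498 × 0.9669 = 1.90431.
CI: 7.3780 ± 1.90431 → (5.474, 9.282).
With 95% confidence, each one-unit increase in daily sodium intake is associated with a change of between 5.474 and 9.282 mmHg in systolic blood pressure, holding the other predictors fixed.

(5.474, 9.282)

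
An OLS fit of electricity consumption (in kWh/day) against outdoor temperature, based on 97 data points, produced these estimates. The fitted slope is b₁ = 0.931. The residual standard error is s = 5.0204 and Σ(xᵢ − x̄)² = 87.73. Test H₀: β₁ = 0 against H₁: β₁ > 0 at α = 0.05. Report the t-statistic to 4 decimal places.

t = 1.7369

SE(b₁) = s/√Sₓₓ = 5.0204/√87.73 = 0.535999.
t = 0.931 / 0.535999 = 1.7369.
df = n − 2 = 95.
One-sided p ≈ 0.0428, which is < 0.05, so reject H₀.
There is evidence that the true slope on outdoor temperature is positive.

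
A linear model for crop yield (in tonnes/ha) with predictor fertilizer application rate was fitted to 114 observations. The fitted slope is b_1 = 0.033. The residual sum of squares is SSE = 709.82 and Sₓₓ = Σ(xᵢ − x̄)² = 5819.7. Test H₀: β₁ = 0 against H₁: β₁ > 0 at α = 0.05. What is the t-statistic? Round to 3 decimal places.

MSE = SSE/(n − 2) = 709.82/112 = 6.33768.
SE(b_1) = √(MSE/Sₓₓ) = √(6.33768/5819.7) = 0.0330001.
t = 0.033 / 0.0330001 = 1.000.
df = n − 2 = 112.
One-sided p ≈ 0.1597, which is ≥ 0.05, so fail to reject H₀.
The data do not give significant evidence that the true slope on fertilizer application rate is positive.

t = 1.000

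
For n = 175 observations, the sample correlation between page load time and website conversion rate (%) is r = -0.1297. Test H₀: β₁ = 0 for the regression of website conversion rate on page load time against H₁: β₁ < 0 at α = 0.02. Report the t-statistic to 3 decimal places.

t = r·√(n − 2)/√(1 − r²) = -0.1297·√173/√0.983178 = -1.720.
df = n − 2 = 173.
One-sided p ≈ 0.0436, which is ≥ 0.02, so fail to reject H₀.
The data do not give significant evidence of a linear association between page load time and website conversion rate.

t = -1.720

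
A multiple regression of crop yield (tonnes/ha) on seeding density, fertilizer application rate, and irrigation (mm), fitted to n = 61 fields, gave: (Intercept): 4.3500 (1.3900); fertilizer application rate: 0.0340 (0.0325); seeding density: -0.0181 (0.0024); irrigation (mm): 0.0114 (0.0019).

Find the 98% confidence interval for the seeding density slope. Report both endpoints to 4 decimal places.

(-0.0238, -0.0124)

Read off: b = -0.0181, SE = 0.0024 for seeding density.
df = n − k − 1 = 61 − 3 − 1 = 57.
t* = t_{0.01, 57} = 2.393568.
Margin = t* × SE = 2.393568 × 0.0024 = 0.005745.
CI: -0.0181 ± 0.005745 → (-0.0238, -0.0124).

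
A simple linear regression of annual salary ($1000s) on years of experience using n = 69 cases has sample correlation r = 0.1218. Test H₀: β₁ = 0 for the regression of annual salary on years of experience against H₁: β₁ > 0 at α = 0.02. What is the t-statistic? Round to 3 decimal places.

t = r·√(n − 2)/√(1 − r²) = 0.1218·√67/√0.985165 = 1.004.
df = n − 2 = 67.
One-sided p ≈ 0.1594, which is ≥ 0.02, so fail to reject H₀.
The data do not give significant evidence of a linear association between years of experience and annual salary.

t = 1.004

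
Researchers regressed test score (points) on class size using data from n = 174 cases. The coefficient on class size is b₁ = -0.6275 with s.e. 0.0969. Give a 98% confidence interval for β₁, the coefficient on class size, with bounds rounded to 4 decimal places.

df = n − 2 = 174 − 2 = 172.
t* = t_{0.01, 172} = 2.348223.
Margin = t* × SE = 2.348223 × 0.0969 = 0.227543.
CI: -0.6275 ± 0.227543 → (-0.8550, -0.4000).
With 98% confidence, each one-unit increase in class size is associated with a change of between -0.8550 and -0.4000 points in test score.

(-0.8550, -0.4000)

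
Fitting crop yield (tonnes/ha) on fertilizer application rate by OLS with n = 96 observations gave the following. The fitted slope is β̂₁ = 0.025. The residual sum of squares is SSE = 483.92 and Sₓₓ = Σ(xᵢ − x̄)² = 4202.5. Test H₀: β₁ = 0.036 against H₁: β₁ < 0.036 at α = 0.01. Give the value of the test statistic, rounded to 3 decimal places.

MSE = SSE/(n − 2) = 483.92/94 = 5.14809.
SE(β̂₁) = √(MSE/Sₓₓ) = √(5.14809/4202.5) = 0.0350001.
t = (0.025 − 0.036) / 0.0350001 = -0.314.
df = n − 2 = 94.
One-sided p ≈ 0.3770, which is ≥ 0.01, so fail to reject H₀.
The data do not give significant evidence that the true slope on fertilizer application rate is below 0.036 tonnes/ha per unit.

t = -0.314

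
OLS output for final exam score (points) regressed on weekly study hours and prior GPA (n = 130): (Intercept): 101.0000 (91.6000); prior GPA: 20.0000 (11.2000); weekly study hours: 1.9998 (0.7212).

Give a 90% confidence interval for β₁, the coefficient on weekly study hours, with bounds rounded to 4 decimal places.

(0.8048, 3.1948)

Read off: b = 1.9998, SE = 0.7212 for weekly study hours.
df = n − k − 1 = 130 − 2 − 1 = 127.
t* = t_{0.05, 127} = 1.65694.
Margin = t* × SE = 1.65694 × 0.7212 = 1.194985.
CI: 1.9998 ± 1.194985 → (0.8048, 3.1948).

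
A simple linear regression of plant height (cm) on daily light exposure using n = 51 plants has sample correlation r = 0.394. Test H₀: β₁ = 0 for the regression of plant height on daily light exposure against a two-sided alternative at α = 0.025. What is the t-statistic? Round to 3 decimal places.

t = r·√(n − 2)/√(1 − r²) = 0.394·√49/√0.844764 = 3.001.
df = n − 2 = 49.
Two-sided p ≈ 0.0042, which is < 0.025, so reject H₀.
There is evidence of a linear association between daily light exposure and plant height.

t = 3.001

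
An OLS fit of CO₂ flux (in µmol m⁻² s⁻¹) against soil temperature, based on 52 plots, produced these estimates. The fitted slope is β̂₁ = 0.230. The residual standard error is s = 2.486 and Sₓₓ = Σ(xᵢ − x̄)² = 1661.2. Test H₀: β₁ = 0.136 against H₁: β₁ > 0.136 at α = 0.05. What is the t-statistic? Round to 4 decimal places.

t = 1.5411

SE(β̂₁) = s/√Sₓₓ = 2.486/√1661.2 = 0.0609944.
t = (0.230 − 0.136) / 0.0609944 = 1.5411.
df = n − 2 = 50.
One-sided p ≈ 0.0648, which is ≥ 0.05, so fail to reject H₀.
The data do not give significant evidence that the true slope on soil temperature exceeds 0.136 µmol m⁻² s⁻¹ per unit.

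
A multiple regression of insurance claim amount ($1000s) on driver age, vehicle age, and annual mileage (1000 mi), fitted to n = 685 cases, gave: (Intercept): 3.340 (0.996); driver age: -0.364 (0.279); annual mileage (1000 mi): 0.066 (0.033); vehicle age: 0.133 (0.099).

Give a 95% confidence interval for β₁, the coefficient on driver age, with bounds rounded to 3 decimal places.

(-0.912, 0.184)

Read off: b = -0.364, SE = 0.279 for driver age.
df = n − k − 1 = 685 − 3 − 1 = 681.
t* = t_{0.025, 681} = 1.963454.
Margin = t* × SE = 1.963454 × 0.279 = 0.54780.
CI: -0.364 ± 0.54780 → (-0.912, 0.184).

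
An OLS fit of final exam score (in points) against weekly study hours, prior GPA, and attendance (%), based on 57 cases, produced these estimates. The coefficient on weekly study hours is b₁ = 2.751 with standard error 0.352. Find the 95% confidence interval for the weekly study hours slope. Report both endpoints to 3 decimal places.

df = n − k − 1 = 57 − 3 − 1 = 53.
t* = t_{0.025, 53} = 2.005746.
Margin = t* × SE = 2.005746 × 0.352 = 0.70602.
CI: 2.751 ± 0.70602 → (2.045, 3.457).
With 95% confidence, each one-unit increase in weekly study hours is associated with a change of between 2.045 and 3.457 points in final exam score, holding the other predictors fixed.

(2.045, 3.457)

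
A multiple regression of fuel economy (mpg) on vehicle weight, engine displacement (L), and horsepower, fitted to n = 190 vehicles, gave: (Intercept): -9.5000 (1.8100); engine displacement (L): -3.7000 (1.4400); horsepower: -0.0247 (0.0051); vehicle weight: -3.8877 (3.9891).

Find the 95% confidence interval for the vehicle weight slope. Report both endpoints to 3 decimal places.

Read off: b = -3.8877, SE = 3.9891 for vehicle weight.
df = n − k − 1 = 190 − 3 − 1 = 186.
t* = t_{0.025, 186} = 1.9728.
Margin = t* × SE = 1.9728 × 3.9891 = 7.86970.
CI: -3.8877 ± 7.86970 → (-11.757, 3.982).

(-11.757, 3.982)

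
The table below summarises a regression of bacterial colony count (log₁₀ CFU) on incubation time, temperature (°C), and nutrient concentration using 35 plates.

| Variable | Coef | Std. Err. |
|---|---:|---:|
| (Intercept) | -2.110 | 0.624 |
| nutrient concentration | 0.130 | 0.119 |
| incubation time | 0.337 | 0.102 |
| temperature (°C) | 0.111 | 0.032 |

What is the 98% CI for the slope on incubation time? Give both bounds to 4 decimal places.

Read off: b = 0.337, SE = 0.102 for incubation time.
df = n − k − 1 = 35 − 3 − 1 = 31.
t* = t_{0.01, 31} = 2.452824.
Margin = t* × SE = 2.452824 × 0.102 = 0.250188.
CI: 0.337 ± 0.250188 → (0.0868, 0.5872).

(0.0868, 0.5872)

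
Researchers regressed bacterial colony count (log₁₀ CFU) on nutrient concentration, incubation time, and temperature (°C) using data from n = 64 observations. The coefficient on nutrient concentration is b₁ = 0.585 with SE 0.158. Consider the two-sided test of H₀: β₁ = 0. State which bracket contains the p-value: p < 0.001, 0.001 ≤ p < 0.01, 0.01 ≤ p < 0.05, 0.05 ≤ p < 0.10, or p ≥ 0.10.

p < 0.001

t = 0.585 / 0.158 = 3.703.
df = n − k − 1 = 64 − 3 − 1 = 60.
Two-sided p = 2·P(T_{60} > |t|) ≈ 0.0005.
So p < 0.001.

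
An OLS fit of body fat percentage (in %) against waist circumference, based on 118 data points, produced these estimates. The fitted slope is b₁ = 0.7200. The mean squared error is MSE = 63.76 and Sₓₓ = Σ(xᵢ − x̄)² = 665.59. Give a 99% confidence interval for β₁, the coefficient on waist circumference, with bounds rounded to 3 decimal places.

(-0.091, 1.531)

SE(b₁) = √(MSE/Sₓₓ) = √(63.76/665.59) = 0.309507.
df = n − 2 = 116.
t* = t_{0.005, 116} = 2.618878.
Margin = t* × SE = 2.618878 × 0.309507 = 0.81056.
CI: 0.7200 ± 0.81056 → (-0.091, 1.531).
With 99% confidence, each one-unit increase in waist circumference is associated with a change of between -0.091 and 1.531 % in body fat percentage.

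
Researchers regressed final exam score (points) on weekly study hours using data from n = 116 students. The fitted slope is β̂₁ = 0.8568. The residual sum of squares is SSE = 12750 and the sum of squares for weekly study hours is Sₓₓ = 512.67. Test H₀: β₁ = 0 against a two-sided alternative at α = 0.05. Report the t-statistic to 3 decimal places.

t = 1.834

MSE = SSE/(n − 2) = 12750/114 = 111.842.
SE(β̂₁) = √(MSE/Sₓₓ) = √(111.842/512.67) = 0.467072.
t = 0.8568 / 0.467072 = 1.834.
df = n − 2 = 114.
Two-sided p ≈ 0.0692, which is ≥ 0.05, so fail to reject H₀.
The data do not give significant evidence of an association between weekly study hours and final exam score.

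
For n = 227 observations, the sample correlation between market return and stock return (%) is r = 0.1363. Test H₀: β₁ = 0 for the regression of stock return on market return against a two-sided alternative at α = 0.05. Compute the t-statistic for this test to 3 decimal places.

t = r·√(n − 2)/√(1 − r²) = 0.1363·√225/√0.981422 = 2.064.
df = n − 2 = 225.
Two-sided p ≈ 0.0402, which is < 0.05, so reject H₀.
There is evidence of a linear association between market return and stock return.

t = 2.064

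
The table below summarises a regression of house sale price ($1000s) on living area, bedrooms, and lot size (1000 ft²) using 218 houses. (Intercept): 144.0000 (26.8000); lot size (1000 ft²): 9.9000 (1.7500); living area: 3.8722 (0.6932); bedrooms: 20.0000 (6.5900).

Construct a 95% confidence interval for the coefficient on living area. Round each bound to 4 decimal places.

Read off: b = 3.8722, SE = 0.6932 for living area.
df = n − k − 1 = 218 − 3 − 1 = 214.
t* = t_{0.025, 214} = 1.971111.
Margin = t* × SE = 1.971111 × 0.6932 = 1.366374.
CI: 3.8722 ± 1.366374 → (2.5058, 5.2386).

(2.5058, 5.2386)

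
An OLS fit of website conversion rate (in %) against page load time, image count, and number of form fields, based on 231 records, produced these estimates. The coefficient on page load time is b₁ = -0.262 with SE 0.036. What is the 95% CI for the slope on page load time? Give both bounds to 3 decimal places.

df = n − k − 1 = 231 − 3 − 1 = 227.
t* = t_{0.025, 227} = 1.97047.
Margin = t* × SE = 1.97047 × 0.036 = 0.07094.
CI: -0.262 ± 0.07094 → (-0.333, -0.191).
With 95% confidence, each one-unit increase in page load time is associated with a change of between -0.333 and -0.191 % in website conversion rate, holding the other predictors fixed.

(-0.333, -0.191)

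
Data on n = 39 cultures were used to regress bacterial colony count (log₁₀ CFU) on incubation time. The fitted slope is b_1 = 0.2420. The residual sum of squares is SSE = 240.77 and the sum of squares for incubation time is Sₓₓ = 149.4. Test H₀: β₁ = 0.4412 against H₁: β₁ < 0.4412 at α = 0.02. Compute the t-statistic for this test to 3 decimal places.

MSE = SSE/(n − 2) = 240.77/37 = 6.5073.
SE(b_1) = √(MSE/Sₓₓ) = √(6.5073/149.4) = 0.208701.
t = (0.2420 − 0.4412) / 0.208701 = -0.954.
df = n − 2 = 37.
One-sided p ≈ 0.1730, which is ≥ 0.02, so fail to reject H₀.
The data do not give significant evidence that the true slope on incubation time is below 0.4412 log₁₀ CFU per unit.

t = -0.954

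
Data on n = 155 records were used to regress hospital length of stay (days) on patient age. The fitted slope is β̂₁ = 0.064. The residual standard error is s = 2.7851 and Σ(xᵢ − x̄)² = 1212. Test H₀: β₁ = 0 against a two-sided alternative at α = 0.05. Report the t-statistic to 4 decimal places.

t = 0.8000

SE(β̂₁) = s/√Sₓₓ = 2.7851/√1212 = 0.0799999.
t = 0.064 / 0.0799999 = 0.8000.
df = n − 2 = 153.
Two-sided p ≈ 0.4250, which is ≥ 0.05, so fail to reject H₀.
The data do not give significant evidence of an association between patient age and hospital length of stay.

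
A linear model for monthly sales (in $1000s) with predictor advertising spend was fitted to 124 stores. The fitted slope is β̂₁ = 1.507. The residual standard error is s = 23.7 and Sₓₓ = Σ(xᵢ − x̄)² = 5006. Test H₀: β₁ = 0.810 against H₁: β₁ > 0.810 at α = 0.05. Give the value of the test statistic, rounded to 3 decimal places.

SE(β̂₁) = s/√Sₓₓ = 23.7/√5006 = 0.334968.
t = (1.507 − 0.810) / 0.334968 = 2.081.
df = n − 2 = 122.
One-sided p ≈ 0.0198, which is < 0.05, so reject H₀.
There is evidence that the true slope on advertising spend exceeds 0.810 $1000s per unit.

t = 2.081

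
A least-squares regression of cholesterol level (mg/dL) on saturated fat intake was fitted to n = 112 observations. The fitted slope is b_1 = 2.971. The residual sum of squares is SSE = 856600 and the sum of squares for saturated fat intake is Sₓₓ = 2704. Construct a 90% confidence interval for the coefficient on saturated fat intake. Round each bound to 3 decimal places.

(0.156, 5.786)

MSE = SSE/(n − 2) = 856600/110 = 7787.27.
SE(b_1) = √(MSE/Sₓₓ) = √(7787.27/2704) = 1.69703.
df = n − 2 = 110.
t* = t_{0.05, 110} = 1.658824.
Margin = t* × SE = 1.658824 × 1.69703 = 2.81507.
CI: 2.971 ± 2.81507 → (0.156, 5.786).
With 90% confidence, each one-unit increase in saturated fat intake is associated with a change of between 0.156 and 5.786 mg/dL in cholesterol level.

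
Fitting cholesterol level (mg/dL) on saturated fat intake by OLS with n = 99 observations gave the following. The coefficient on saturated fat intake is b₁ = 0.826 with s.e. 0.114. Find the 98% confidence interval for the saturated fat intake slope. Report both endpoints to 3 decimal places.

(0.556, 1.096)

df = n − 2 = 99 − 2 = 97.
t* = t_{0.01, 97} = 2.365407.
Margin = t* × SE = 2.365407 × 0.114 = 0.26966.
CI: 0.826 ± 0.26966 → (0.556, 1.096).
With 98% confidence, each one-unit increase in saturated fat intake is associated with a change of between 0.556 and 1.096 mg/dL in cholesterol level.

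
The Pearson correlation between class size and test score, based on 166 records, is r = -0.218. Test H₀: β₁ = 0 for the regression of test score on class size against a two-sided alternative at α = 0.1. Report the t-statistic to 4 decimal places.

t = r·√(n − 2)/√(1 − r²) = -0.218·√164/√0.952476 = -2.8606.
df = n − 2 = 164.
Two-sided p ≈ 0.0048, which is < 0.1, so reject H₀.
There is evidence of a linear association between class size and test score.

t = -2.8606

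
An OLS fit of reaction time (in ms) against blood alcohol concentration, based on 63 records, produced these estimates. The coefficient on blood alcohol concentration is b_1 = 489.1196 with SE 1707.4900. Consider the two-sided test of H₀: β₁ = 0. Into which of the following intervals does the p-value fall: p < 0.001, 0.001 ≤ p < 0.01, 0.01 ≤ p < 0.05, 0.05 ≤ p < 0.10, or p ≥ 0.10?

t = 489.1196 / 1707.4900 = 0.286.
df = n − 2 = 63 − 2 = 61.
Two-sided p = 2·P(T_{61} > |t|) ≈ 0.7755.
So p ≥ 0.10.

p ≥ 0.10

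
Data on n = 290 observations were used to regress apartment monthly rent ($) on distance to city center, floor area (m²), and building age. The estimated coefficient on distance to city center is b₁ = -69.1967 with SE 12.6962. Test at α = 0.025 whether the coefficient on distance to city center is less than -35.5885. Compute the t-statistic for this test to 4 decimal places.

H₀: β₁ = -35.5885 vs H₁: β₁ < -35.5885.
t = (b₁ − β₁⁰)/SE = (-69.1967 − (-35.5885)) / 12.6962 = -2.6471.
df = n − k − 1 = 290 − 3 − 1 = 286.
One-sided p ≈ 0.0043, which is < 0.025, so reject H₀.
There is evidence that the true slope on distance to city center is below -35.5885 $ per unit, holding the other predictors fixed.

t = -2.6471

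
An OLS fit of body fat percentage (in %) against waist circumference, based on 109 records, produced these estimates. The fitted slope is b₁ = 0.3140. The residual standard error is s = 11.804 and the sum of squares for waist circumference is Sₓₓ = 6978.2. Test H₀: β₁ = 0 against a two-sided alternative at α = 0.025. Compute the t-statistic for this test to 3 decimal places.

SE(b₁) = s/√Sₓₓ = 11.804/√6978.2 = 0.141305.
t = 0.3140 / 0.141305 = 2.222.
df = n − 2 = 107.
Two-sided p ≈ 0.0284, which is ≥ 0.025, so fail to reject H₀.
The data do not give significant evidence of an association between waist circumference and body fat percentage.

t = 2.222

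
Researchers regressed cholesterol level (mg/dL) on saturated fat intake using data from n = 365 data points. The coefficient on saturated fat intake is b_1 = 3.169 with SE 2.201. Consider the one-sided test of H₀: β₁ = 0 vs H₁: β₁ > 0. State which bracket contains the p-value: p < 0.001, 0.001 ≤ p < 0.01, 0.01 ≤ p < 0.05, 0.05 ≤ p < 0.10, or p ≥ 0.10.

0.05 ≤ p < 0.10

t = 3.169 / 2.201 = 1.440.
df = n − 2 = 365 − 2 = 363.
One-sided p = P(T_{363} > t) ≈ 0.0754.
So 0.05 ≤ p < 0.10.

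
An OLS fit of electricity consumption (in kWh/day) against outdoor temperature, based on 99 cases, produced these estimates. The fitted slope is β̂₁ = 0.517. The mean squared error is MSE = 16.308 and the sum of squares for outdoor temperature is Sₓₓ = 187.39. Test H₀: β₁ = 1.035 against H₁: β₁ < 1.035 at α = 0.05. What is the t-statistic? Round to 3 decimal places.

t = -1.756

SE(β̂₁) = √(MSE/Sₓₓ) = √(16.308/187.39) = 0.295003.
t = (0.517 − 1.035) / 0.295003 = -1.756.
df = n − 2 = 97.
One-sided p ≈ 0.0411, which is < 0.05, so reject H₀.
There is evidence that the true slope on outdoor temperature is below 1.035 kWh/day per unit.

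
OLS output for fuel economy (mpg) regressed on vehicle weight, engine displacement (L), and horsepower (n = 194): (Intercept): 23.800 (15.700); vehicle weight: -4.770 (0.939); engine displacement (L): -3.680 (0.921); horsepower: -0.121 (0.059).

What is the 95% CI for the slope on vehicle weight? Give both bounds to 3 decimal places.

Read off: b = -4.770, SE = 0.939 for vehicle weight.
df = n − k − 1 = 194 − 3 − 1 = 190.
t* = t_{0.025, 190} = 1.972528.
Margin = t* × SE = 1.972528 × 0.939 = 1.85220.
CI: -4.770 ± 1.85220 → (-6.622, -2.918).

(-6.622, -2.918)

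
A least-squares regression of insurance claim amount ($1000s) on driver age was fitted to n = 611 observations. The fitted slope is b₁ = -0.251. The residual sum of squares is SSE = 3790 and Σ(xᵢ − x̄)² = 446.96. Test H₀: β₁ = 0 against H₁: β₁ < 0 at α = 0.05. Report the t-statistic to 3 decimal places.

t = -2.127

MSE = SSE/(n − 2) = 3790/609 = 6.22332.
SE(b₁) = √(MSE/Sₓₓ) = √(6.22332/446.96) = 0.117999.
t = -0.251 / 0.117999 = -2.127.
df = n − 2 = 609.
One-sided p ≈ 0.0169, which is < 0.05, so reject H₀.
There is evidence that the true slope on driver age is negative.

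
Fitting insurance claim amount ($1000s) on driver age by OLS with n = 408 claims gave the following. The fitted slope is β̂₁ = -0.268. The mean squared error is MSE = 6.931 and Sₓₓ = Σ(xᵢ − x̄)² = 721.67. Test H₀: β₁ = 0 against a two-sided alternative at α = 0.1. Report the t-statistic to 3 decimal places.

t = -2.735

SE(β̂₁) = √(MSE/Sₓₓ) = √(6.931/721.67) = 0.0980006.
t = -0.268 / 0.0980006 = -2.735.
df = n − 2 = 406.
Two-sided p ≈ 0.0065, which is < 0.1, so reject H₀.
There is evidence that driver age is associated with insurance claim amount.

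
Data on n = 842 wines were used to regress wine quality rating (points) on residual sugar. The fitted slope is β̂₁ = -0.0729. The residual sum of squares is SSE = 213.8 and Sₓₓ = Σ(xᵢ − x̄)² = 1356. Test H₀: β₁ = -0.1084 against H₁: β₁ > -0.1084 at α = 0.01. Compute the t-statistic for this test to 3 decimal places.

t = 2.591

MSE = SSE/(n − 2) = 213.8/840 = 0.254524.
SE(β̂₁) = √(MSE/Sₓₓ) = √(0.254524/1356) = 0.0137004.
t = (-0.0729 − (-0.1084)) / 0.0137004 = 2.591.
df = n − 2 = 840.
One-sided p ≈ 0.0049, which is < 0.01, so reject H₀.
There is evidence that the true slope on residual sugar exceeds -0.1084 points per unit.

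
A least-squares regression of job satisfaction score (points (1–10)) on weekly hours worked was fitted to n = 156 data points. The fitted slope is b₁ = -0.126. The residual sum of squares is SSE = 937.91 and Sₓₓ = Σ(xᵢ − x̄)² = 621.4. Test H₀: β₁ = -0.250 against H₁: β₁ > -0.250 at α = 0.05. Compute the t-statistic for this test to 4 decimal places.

t = 1.2525

MSE = SSE/(n − 2) = 937.91/154 = 6.09032.
SE(b₁) = √(MSE/Sₓₓ) = √(6.09032/621.4) = 0.0989999.
t = (-0.126 − (-0.250)) / 0.0989999 = 1.2525.
df = n − 2 = 154.
One-sided p ≈ 0.1061, which is ≥ 0.05, so fail to reject H₀.
The data do not give significant evidence that the true slope on weekly hours worked exceeds -0.250 points (1–10) per unit.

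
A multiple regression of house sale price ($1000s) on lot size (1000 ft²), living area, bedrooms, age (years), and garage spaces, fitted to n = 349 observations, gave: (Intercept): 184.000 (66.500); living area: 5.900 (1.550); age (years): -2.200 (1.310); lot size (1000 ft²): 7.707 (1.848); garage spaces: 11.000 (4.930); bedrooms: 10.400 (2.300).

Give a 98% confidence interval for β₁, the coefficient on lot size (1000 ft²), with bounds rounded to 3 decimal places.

Read off: b = 7.707, SE = 1.848 for lot size (1000 ft²).
df = n − k − 1 = 349 − 5 − 1 = 343.
t* = t_{0.01, 343} = 2.337269.
Margin = t* × SE = 2.337269 × 1.848 = 4.31927.
CI: 7.707 ± 4.31927 → (3.388, 12.026).

(3.388, 12.026)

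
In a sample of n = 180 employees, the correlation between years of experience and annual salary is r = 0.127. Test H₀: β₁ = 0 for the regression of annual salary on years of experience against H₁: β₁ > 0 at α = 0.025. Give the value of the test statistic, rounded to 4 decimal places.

t = 1.7082

t = r·√(n − 2)/√(1 − r²) = 0.127·√178/√0.983871 = 1.7082.
df = n − 2 = 178.
One-sided p ≈ 0.0447, which is ≥ 0.025, so fail to reject H₀.
The data do not give significant evidence of a linear association between years of experience and annual salary.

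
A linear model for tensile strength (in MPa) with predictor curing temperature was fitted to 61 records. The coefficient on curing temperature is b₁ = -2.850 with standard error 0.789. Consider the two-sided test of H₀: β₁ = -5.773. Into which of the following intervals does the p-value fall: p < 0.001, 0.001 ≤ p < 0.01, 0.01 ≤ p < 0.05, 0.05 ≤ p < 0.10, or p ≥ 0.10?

p < 0.001

t = (-2.850 − (-5.773)) / 0.789 = 3.705.
df = n − 2 = 61 − 2 = 59.
Two-sided p = 2·P(T_{59} > |t|) ≈ 0.0005.
So p < 0.001.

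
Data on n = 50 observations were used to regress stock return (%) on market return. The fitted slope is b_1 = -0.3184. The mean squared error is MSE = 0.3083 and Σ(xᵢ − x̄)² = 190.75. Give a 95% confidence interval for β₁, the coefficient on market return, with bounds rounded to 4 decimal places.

SE(b_1) = √(MSE/Sₓₓ) = √(0.3083/190.75) = 0.0402026.
df = n − 2 = 48.
t* = t_{0.025, 48} = 2.010635.
Margin = t* × SE = 2.010635 × 0.0402026 = 0.080833.
CI: -0.3184 ± 0.080833 → (-0.3992, -0.2376).
With 95% confidence, each one-unit increase in market return is associated with a change of between -0.3992 and -0.2376 % in stock return.

(-0.3992, -0.2376)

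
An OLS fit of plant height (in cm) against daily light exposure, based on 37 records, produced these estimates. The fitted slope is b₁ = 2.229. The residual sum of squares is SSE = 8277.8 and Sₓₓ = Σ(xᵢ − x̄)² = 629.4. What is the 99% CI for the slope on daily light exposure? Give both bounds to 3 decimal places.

(0.559, 3.899)

MSE = SSE/(n − 2) = 8277.8/35 = 236.509.
SE(b₁) = √(MSE/Sₓₓ) = √(236.509/629.4) = 0.612999.
df = n − 2 = 35.
t* = t_{0.005, 35} = 2.723806.
Margin = t* × SE = 2.723806 × 0.612999 = 1.66969.
CI: 2.229 ± 1.66969 → (0.559, 3.899).
With 99% confidence, each one-unit increase in daily light exposure is associated with a change of between 0.559 and 3.899 cm in plant height.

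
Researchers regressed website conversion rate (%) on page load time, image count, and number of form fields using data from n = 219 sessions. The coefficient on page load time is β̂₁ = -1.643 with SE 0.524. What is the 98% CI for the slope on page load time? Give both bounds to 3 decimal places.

df = n − k − 1 = 219 − 3 − 1 = 215.
t* = t_{0.01, 215} = 2.343817.
Margin = t* × SE = 2.343817 × 0.524 = 1.22816.
CI: -1.643 ± 1.22816 → (-2.871, -0.415).
With 98% confidence, each one-unit increase in page load time is associated with a change of between -2.871 and -0.415 % in website conversion rate, holding the other predictors fixed.

(-2.871, -0.415)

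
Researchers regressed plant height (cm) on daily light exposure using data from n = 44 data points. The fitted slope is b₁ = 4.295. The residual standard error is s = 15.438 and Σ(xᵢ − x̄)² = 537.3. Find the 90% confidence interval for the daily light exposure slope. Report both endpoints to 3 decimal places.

SE(b₁) = s/√Sₓₓ = 15.438/√537.3 = 0.666013.
df = n − 2 = 42.
t* = t_{0.05, 42} = 1.681952.
Margin = t* × SE = 1.681952 × 0.666013 = 1.12020.
CI: 4.295 ± 1.12020 → (3.175, 5.415).
With 90% confidence, each one-unit increase in daily light exposure is associated with a change of between 3.175 and 5.415 cm in plant height.

(3.175, 5.415)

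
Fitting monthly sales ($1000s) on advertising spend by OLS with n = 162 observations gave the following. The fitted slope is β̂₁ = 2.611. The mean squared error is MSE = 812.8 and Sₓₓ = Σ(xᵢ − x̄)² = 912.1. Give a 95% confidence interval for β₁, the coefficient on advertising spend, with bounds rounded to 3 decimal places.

SE(β̂₁) = √(MSE/Sₓₓ) = √(812.8/912.1) = 0.943997.
df = n − 2 = 160.
t* = t_{0.025, 160} = 1.974902.
Margin = t* × SE = 1.974902 × 0.943997 = 1.86430.
CI: 2.611 ± 1.86430 → (0.747, 4.475).
With 95% confidence, each one-unit increase in advertising spend is associated with a change of between 0.747 and 4.475 $1000s in monthly sales.

(0.747, 4.475)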